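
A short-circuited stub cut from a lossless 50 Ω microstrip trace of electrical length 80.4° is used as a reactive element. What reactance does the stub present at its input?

X_in ≈ 296 Ω (inductive)

tan(βl) = 5.91
For a short-circuited stub, Z_in = jZ_0·tan(βl)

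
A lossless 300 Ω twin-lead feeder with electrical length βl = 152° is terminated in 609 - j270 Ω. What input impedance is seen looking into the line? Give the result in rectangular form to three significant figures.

tan(βl) = tan(152°) = -0.532
Z_in = Z_0·(Z_L + jZ_0·tanβl)/(Z_0 + jZ_L·tanβl)
     = 300·(609 − j430)/(156 − j324)

Z_in ≈ 544 + j302 Ω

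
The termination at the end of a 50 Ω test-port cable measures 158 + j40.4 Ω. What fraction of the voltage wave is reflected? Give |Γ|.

Γ = (Z_L − Z_0)/(Z_L + Z_0) = (108 + j40.4)/(208 + j40.4)
|Γ| = 115/212

|Γ| ≈ 0.544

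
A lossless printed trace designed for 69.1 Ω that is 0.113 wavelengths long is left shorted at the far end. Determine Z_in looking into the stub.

Z_in ≈ +j59.4 Ω

βl = 2π × 0.113 = 40.7°
tan(βl) = 0.86
For a shorted stub, Z_in = jZ_0·tan(βl)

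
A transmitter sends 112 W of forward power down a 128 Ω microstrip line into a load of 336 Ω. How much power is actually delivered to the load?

Γ = (336 − 128)/(336 + 128) = 0.448
|Γ|² = 0.201
P_refl = |Γ|²·P_inc = 22.5 W, P_del = (1 − |Γ|²)·P_inc = 89.5 W

P_delivered ≈ 89.5 W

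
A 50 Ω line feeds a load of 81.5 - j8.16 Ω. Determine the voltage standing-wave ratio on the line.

Γ = (Z_L − Z_0)/(Z_L + Z_0) = (31.5 − j8.16)/(131.5 − j8.16)
|Γ| = 32.5/132 = 0.247
VSWR = (1 + |Γ|)/(1 − |Γ|) = 1.25/0.753

VSWR ≈ 1.66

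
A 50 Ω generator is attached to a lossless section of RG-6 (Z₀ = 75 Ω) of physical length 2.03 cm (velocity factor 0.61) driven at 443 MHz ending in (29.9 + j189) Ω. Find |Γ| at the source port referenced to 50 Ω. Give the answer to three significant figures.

λ = v/f = 0.61·c / 443 MHz = 0.413 m
βl = 2π·l/λ = 2π × 0.0491 = 17.7°
tan(βl) = 0.319
Z_in = Z_0·(Z_L + jZ_0·tanβl)/(Z_0 + jZ_L·tanβl) = 603 + j695 Ω
Γ_s = (Z_in − Z_s)/(Z_in + Z_s) = (553 + j695)/(653 + j695), |Γ_s| = 0.931

|Γ| ≈ 0.931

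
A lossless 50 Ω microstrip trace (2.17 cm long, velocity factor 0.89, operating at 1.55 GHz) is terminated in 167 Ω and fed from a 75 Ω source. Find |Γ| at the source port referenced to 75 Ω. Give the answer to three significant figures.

|Γ| ≈ 0.573

λ = v/f = 0.89·c / 1.55 GHz = 0.172 m
βl = 2π·l/λ = 2π × 0.126 = 45.4°
tan(βl) = 1.01
Z_in = Z_0·(Z_L + jZ_0·tanβl)/(Z_0 + jZ_L·tanβl) = 27.2 − j41.3 Ω
Γ_s = (Z_in − Z_s)/(Z_in + Z_s) = (-47.8 − j41.3)/(102 − j41.3), |Γ_s| = 0.573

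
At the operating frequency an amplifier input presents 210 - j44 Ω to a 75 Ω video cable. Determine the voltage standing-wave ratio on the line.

Γ = (Z_L − Z_0)/(Z_L + Z_0) = (135 − j44)/(285 − j44)
|Γ| = 142/288 = 0.492
VSWR = (1 + |Γ|)/(1 − |Γ|) = 1.49/0.508

VSWR ≈ 2.94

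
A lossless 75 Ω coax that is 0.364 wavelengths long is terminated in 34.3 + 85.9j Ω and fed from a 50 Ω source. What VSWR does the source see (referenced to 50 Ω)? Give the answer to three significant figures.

βl = 2π × 0.364 = 131°
tan(βl) = -1.15
Z_in = Z_0·(Z_L + jZ_0·tanβl)/(Z_0 + jZ_L·tanβl) = 14.1 + j3.09 Ω
Γ_s = (Z_in − Z_s)/(Z_in + Z_s) = (-35.9 + j3.09)/(64.1 + j3.09), |Γ_s| = 0.561
VSWR = (1 + |Γ_s|)/(1 − |Γ_s|)

VSWR ≈ 3.56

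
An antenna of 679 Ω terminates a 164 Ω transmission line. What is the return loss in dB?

Γ = (679 − 164)/(679 + 164) = 0.611
RL = −20·log₁₀|Γ| = −20·log₁₀(0.611)

RL ≈ 4.28 dB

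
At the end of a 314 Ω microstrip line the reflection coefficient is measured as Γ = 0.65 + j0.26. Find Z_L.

Z_L = Z_0·(1 + Γ)/(1 − Γ) = 314·(1.65 + j0.26)/(0.35 − j0.26)

Z_L ≈ 842 + j859 Ω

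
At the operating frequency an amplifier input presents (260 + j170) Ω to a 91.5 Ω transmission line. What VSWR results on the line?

Γ = (Z_L − Z_0)/(Z_L + Z_0) = (168.5 + j170)/(351.5 + j170)
|Γ| = 239/390 = 0.613
VSWR = (1 + |Γ|)/(1 − |Γ|) = 1.61/0.387

VSWR ≈ 4.17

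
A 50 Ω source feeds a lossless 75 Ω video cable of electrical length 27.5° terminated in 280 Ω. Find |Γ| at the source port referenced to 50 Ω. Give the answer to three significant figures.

tan(βl) = 0.521
Z_in = Z_0·(Z_L + jZ_0·tanβl)/(Z_0 + jZ_L·tanβl) = 74.5 − j106 Ω
Γ_s = (Z_in − Z_s)/(Z_in + Z_s) = (24.5 − j106)/(124 − j106), |Γ_s| = 0.665

|Γ| ≈ 0.665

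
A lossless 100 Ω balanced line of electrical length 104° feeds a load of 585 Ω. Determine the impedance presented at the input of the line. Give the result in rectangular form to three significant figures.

tan(βl) = tan(104°) = -4.01
Z_in = Z_0·(Z_L + jZ_0·tanβl)/(Z_0 + jZ_L·tanβl)
     = 100·(585 − j401)/(100 − j2350)

Z_in ≈ 18.1 + j24.2 Ω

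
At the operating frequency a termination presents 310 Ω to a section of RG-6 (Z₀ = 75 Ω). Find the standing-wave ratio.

VSWR ≈ 4.13

For a purely resistive load, VSWR = R_L/Z_0 or Z_0/R_L (whichever > 1) = 310/75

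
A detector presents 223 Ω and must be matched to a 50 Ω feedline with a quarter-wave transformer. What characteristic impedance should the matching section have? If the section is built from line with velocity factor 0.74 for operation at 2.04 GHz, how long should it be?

Z_qwt ≈ 106 Ω; length ≈ 2.72 cm

Z_qwt = √(Z_0·R_L) = √(50 × 223) = √11150
λ = 0.74·c/f = 0.109 m, so l = λ/4 = 0.0272 m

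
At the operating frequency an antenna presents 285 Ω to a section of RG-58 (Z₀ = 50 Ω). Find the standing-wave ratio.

Γ = (285 − 50)/(285 + 50) = 0.701
VSWR = (1 + 0.701)/(1 − 0.701)

VSWR ≈ 5.7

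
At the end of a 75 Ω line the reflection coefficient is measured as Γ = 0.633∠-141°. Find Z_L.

Z_L ≈ 18.8 − j25.1 Ω

Z_L = Z_0·(1 + Γ)/(1 − Γ) = 75·(0.508 − j0.398)/(1.49 + j0.398)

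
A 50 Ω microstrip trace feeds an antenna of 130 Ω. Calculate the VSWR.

VSWR ≈ 2.6

Γ = (130 − 50)/(130 + 50) = 0.444
VSWR = (1 + 0.444)/(1 − 0.444)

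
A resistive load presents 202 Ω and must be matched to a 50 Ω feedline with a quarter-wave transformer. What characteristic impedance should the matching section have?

Z_qwt ≈ 100 Ω

Z_qwt = √(Z_0·R_L) = √(50 × 202) = √10100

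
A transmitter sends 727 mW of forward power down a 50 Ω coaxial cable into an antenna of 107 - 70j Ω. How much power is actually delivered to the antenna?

P_delivered ≈ 527 mW

|Γ| = |(57 − j70)/(157 − j70)| = 0.525
|Γ|² = 0.276
P_refl = |Γ|²·P_inc = 200 mW, P_del = (1 − |Γ|²)·P_inc = 527 mW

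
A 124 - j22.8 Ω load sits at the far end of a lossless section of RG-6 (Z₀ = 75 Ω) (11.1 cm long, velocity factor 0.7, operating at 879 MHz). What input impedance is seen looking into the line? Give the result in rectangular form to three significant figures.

Z_in ≈ 129 + j9.26 Ω

λ = v/f = 0.7·c / 879 MHz = 0.239 m
βl = 2π·l/λ = 2π × 0.465 = 167°
tan(βl) = tan(167°) = -0.226
Z_in = Z_0·(Z_L + jZ_0·tanβl)/(Z_0 + jZ_L·tanβl)
     = 75·(124 − j39.8)/(69.8 − j28)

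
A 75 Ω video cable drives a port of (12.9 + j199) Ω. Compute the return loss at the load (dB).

RL ≈ 0.37 dB

Γ = (-62.1 + j199)/(87.9 + j199), |Γ| = 0.958
RL = −20·log₁₀|Γ| = −20·log₁₀(0.958)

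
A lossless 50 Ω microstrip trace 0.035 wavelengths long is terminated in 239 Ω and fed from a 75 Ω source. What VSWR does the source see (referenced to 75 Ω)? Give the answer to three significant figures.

VSWR ≈ 3.39

βl = 2π × 0.035 = 12.6°
tan(βl) = 0.224
Z_in = Z_0·(Z_L + jZ_0·tanβl)/(Z_0 + jZ_L·tanβl) = 117 − j114 Ω
Γ_s = (Z_in − Z_s)/(Z_in + Z_s) = (42.2 − j114)/(192 − j114), |Γ_s| = 0.544
VSWR = (1 + |Γ_s|)/(1 − |Γ_s|)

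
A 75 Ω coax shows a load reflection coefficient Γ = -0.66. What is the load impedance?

Z_L = Z_0·(1 + Γ)/(1 − Γ) = 75·(0.34)/(1.66)

Z_L ≈ 15.4 Ω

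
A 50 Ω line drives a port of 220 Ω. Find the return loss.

RL ≈ 4.02 dB

Γ = (220 − 50)/(220 + 50) = 0.63
RL = −20·log₁₀|Γ| = −20·log₁₀(0.63)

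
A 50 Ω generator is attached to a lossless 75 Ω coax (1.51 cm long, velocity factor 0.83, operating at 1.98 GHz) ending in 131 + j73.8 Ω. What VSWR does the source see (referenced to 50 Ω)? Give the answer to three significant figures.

λ = v/f = 0.83·c / 1.98 GHz = 0.126 m
βl = 2π·l/λ = 2π × 0.12 = 43.2°
tan(βl) = 0.94
Z_in = Z_0·(Z_L + jZ_0·tanβl)/(Z_0 + jZ_L·tanβl) = 91.4 − j75.6 Ω
Γ_s = (Z_in − Z_s)/(Z_in + Z_s) = (41.4 − j75.6)/(141 − j75.6), |Γ_s| = 0.538
VSWR = (1 + |Γ_s|)/(1 − |Γ_s|)

VSWR ≈ 3.33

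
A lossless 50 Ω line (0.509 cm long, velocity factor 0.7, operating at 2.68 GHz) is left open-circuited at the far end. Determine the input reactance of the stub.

X_in ≈ -116 Ω (capacitive)

λ = v/f = 0.7·c / 2.68 GHz = 0.0784 m
βl = 2π·l/λ = 2π × 0.065 = 23.4°
tan(βl) = 0.432
For an open-circuited stub, Z_in = −jZ_0·cot(βl) = −jZ_0/tan(βl)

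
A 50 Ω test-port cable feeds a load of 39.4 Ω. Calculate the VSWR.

VSWR ≈ 1.27

Γ = (39.4 − 50)/(39.4 + 50) = -0.119
VSWR = (1 + 0.119)/(1 − 0.119)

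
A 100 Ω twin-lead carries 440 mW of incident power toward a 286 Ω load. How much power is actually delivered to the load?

P_delivered ≈ 338 mW

Γ = (286 − 100)/(286 + 100) = 0.482
|Γ|² = 0.232
P_refl = |Γ|²·P_inc = 102 mW, P_del = (1 − |Γ|²)·P_inc = 338 mW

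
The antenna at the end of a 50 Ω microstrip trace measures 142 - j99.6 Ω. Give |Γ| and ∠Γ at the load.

Γ ≈ 0.627 ∠ -19.9°

Γ = (Z_L − Z_0)/(Z_L + Z_0) = (92 − j99.6)/(192 − j99.6)
|Γ| = 136/216 = 0.627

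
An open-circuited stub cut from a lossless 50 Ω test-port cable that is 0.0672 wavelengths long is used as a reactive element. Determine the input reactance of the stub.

X_in ≈ -111 Ω (capacitive)

βl = 2π × 0.0672 = 24.2°
tan(βl) = 0.449
For an open-circuited stub, Z_in = −jZ_0·cot(βl) = −jZ_0/tan(βl)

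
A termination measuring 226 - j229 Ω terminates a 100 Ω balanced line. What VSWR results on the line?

VSWR ≈ 4.82

Γ = (Z_L − Z_0)/(Z_L + Z_0) = (126 − j229)/(326 − j229)
|Γ| = 261/398 = 0.656
VSWR = (1 + |Γ|)/(1 − |Γ|) = 1.66/0.344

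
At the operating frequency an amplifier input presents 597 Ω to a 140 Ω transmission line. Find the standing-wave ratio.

Γ = (597 − 140)/(597 + 140) = 0.62
VSWR = (1 + 0.62)/(1 − 0.62)

VSWR ≈ 4.26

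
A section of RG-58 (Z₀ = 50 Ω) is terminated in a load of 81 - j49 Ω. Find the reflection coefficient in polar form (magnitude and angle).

Γ = (Z_L − Z_0)/(Z_L + Z_0) = (31 − j49)/(131 − j49)
|Γ| = 58/140 = 0.415

Γ ≈ 0.415 ∠ -37.2°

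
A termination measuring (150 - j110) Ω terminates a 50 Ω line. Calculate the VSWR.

VSWR ≈ 4.74

Γ = (Z_L − Z_0)/(Z_L + Z_0) = (100 − j110)/(200 − j110)
|Γ| = 149/228 = 0.651
VSWR = (1 + |Γ|)/(1 − |Γ|) = 1.65/0.349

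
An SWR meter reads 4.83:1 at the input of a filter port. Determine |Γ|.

|Γ| = (S − 1)/(S + 1) = (4.83 − 1)/(4.83 + 1) = 3.83/5.83

|Γ| ≈ 0.657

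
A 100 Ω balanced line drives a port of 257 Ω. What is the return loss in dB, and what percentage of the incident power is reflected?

RL ≈ 7.14 dB; 19.3% of incident power reflected

Γ = (257 − 100)/(257 + 100) = 0.44
RL = −20·log₁₀(0.44) = 7.14 dB
P_refl/P_inc = |Γ|² = 0.193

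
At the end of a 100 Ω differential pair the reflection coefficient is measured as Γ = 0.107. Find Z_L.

Z_L = Z_0·(1 + Γ)/(1 − Γ) = 100·(1.11)/(0.893)

Z_L ≈ 124 Ω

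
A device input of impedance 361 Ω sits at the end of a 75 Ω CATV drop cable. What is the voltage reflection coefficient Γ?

Γ = 0.656

Γ = (Z_L − Z_0)/(Z_L + Z_0) = (361 − 75)/(361 + 75) = 286/436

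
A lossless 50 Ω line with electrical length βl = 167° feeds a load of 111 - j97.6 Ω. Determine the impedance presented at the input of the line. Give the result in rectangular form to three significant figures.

tan(βl) = tan(167°) = -0.231
Z_in = Z_0·(Z_L + jZ_0·tanβl)/(Z_0 + jZ_L·tanβl)
     = 50·(111 − j109)/(27.5 − j25.6)

Z_in ≈ 207 − j5.43 Ω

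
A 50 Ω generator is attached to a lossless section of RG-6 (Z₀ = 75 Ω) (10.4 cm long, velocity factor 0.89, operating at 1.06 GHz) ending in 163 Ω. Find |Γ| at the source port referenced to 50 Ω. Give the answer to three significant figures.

λ = v/f = 0.89·c / 1.06 GHz = 0.252 m
βl = 2π·l/λ = 2π × 0.413 = 149°
tan(βl) = -0.609
Z_in = Z_0·(Z_L + jZ_0·tanβl)/(Z_0 + jZ_L·tanβl) = 81.2 + j61.8 Ω
Γ_s = (Z_in − Z_s)/(Z_in + Z_s) = (31.2 + j61.8)/(131 + j61.8), |Γ_s| = 0.477

|Γ| ≈ 0.477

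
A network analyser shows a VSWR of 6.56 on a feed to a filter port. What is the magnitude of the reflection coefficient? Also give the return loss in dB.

|Γ| = (S − 1)/(S + 1) = (6.56 − 1)/(6.56 + 1) = 5.56/7.56
RL = −20·log₁₀|Γ| = −20·log₁₀(0.735)

|Γ| ≈ 0.735; return loss ≈ 2.67 dB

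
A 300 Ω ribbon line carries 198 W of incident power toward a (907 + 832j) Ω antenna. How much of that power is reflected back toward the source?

|Γ| = |(607 + j832)/(1207 + j832)| = 0.703
|Γ|² = 0.494
P_refl = |Γ|²·P_inc = 97.7 W, P_del = (1 − |Γ|²)·P_inc = 100 W

P_reflected ≈ 97.7 W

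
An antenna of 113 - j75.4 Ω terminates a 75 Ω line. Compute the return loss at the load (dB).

Γ = (38 − j75.4)/(188 − j75.4), |Γ| = 0.417
RL = −20·log₁₀|Γ| = −20·log₁₀(0.417)

RL ≈ 7.6 dB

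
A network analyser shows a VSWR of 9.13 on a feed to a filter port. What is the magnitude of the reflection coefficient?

|Γ| ≈ 0.803

|Γ| = (S − 1)/(S + 1) = (9.13 − 1)/(9.13 + 1) = 8.13/10.1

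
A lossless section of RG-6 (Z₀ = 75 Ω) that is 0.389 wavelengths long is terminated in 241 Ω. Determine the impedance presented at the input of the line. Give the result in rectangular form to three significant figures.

Z_in ≈ 49.7 + j71 Ω

βl = 2π × 0.389 = 140°
tan(βl) = tan(140°) = -0.838
Z_in = Z_0·(Z_L + jZ_0·tanβl)/(Z_0 + jZ_L·tanβl)
     = 75·(241 − j62.8)/(75 − j202)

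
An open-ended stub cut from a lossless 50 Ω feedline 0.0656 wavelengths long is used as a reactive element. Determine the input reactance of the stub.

βl = 2π × 0.0656 = 23.6°
tan(βl) = 0.437
For an open-ended stub, Z_in = −jZ_0·cot(βl) = −jZ_0/tan(βl)

X_in ≈ -114 Ω (capacitive)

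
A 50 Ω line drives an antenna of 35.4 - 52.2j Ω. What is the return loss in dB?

RL ≈ 5.33 dB

Γ = (-14.6 − j52.2)/(85.4 − j52.2), |Γ| = 0.542
RL = −20·log₁₀|Γ| = −20·log₁₀(0.542)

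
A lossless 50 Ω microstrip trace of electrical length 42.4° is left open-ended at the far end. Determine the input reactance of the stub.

tan(βl) = 0.913
For an open-ended stub, Z_in = −jZ_0·cot(βl) = −jZ_0/tan(βl)

X_in ≈ -54.8 Ω (capacitive)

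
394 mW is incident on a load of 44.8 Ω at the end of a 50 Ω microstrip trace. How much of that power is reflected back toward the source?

P_reflected ≈ 1.19 mW

Γ = (44.8 − 50)/(44.8 + 50) = -0.0549
|Γ|² = 0.00301
P_refl = |Γ|²·P_inc = 1.19 mW, P_del = (1 − |Γ|²)·P_inc = 393 mW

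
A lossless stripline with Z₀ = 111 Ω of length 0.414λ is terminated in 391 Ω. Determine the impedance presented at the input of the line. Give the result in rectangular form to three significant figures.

Z_in ≈ 97.3 + j139 Ω

βl = 2π × 0.414 = 149°
tan(βl) = tan(149°) = -0.6
Z_in = Z_0·(Z_L + jZ_0·tanβl)/(Z_0 + jZ_L·tanβl)
     = 111·(391 − j66.6)/(111 − j235)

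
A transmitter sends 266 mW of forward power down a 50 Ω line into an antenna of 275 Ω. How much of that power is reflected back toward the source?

P_reflected ≈ 127 mW

Γ = (275 − 50)/(275 + 50) = 0.692
|Γ|² = 0.479
P_refl = |Γ|²·P_inc = 127 mW, P_del = (1 − |Γ|²)·P_inc = 139 mW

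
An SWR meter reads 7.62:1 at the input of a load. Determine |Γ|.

|Γ| ≈ 0.768

|Γ| = (S − 1)/(S + 1) = (7.62 − 1)/(7.62 + 1) = 6.62/8.62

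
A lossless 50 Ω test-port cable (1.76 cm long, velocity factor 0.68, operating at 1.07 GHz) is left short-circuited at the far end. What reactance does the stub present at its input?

X_in ≈ 32.8 Ω (inductive)

λ = v/f = 0.68·c / 1.07 GHz = 0.191 m
βl = 2π·l/λ = 2π × 0.0923 = 33.2°
tan(βl) = 0.655
For a short-circuited stub, Z_in = jZ_0·tan(βl)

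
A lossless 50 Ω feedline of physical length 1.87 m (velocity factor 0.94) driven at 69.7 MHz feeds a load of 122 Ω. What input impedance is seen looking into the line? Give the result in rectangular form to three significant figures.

Z_in ≈ 95.7 + j44.5 Ω

λ = v/f = 0.94·c / 69.7 MHz = 4.05 m
βl = 2π·l/λ = 2π × 0.462 = 166°
tan(βl) = tan(166°) = -0.242
Z_in = Z_0·(Z_L + jZ_0·tanβl)/(Z_0 + jZ_L·tanβl)
     = 50·(122 − j12.1)/(50 − j29.5)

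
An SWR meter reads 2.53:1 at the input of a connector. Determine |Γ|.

|Γ| = (S − 1)/(S + 1) = (2.53 − 1)/(2.53 + 1) = 1.53/3.53

|Γ| ≈ 0.433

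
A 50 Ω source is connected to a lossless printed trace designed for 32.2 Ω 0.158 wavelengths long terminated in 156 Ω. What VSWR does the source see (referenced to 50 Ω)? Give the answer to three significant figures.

βl = 2π × 0.158 = 56.9°
tan(βl) = 1.53
Z_in = Z_0·(Z_L + jZ_0·tanβl)/(Z_0 + jZ_L·tanβl) = 9.31 − j19.8 Ω
Γ_s = (Z_in − Z_s)/(Z_in + Z_s) = (-40.7 − j19.8)/(59.3 − j19.8), |Γ_s| = 0.724
VSWR = (1 + |Γ_s|)/(1 − |Γ_s|)

VSWR ≈ 6.24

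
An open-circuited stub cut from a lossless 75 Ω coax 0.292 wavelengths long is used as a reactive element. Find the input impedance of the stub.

βl = 2π × 0.292 = 105°
tan(βl) = -3.7
For an open-circuited stub, Z_in = −jZ_0·cot(βl) = −jZ_0/tan(βl)

Z_in ≈ +j20.3 Ω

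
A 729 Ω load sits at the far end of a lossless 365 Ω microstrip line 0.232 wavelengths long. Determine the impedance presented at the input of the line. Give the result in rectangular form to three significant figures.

βl = 2π × 0.232 = 83.5°
tan(βl) = tan(83.5°) = 8.8
Z_in = Z_0·(Z_L + jZ_0·tanβl)/(Z_0 + jZ_L·tanβl)
     = 365·(729 + j3210)/(365 + j6420)

Z_in ≈ 185 − j31 Ω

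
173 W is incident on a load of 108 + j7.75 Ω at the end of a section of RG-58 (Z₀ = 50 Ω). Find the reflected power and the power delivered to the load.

|Γ| = |(58 + j7.75)/(158 + j7.75)| = 0.37
|Γ|² = 0.137
P_refl = |Γ|²·P_inc = 23.7 W, P_del = (1 − |Γ|²)·P_inc = 149 W

P_reflected ≈ 23.7 W; P_delivered ≈ 149 W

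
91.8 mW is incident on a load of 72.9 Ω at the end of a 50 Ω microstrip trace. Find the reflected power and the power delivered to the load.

Γ = (72.9 − 50)/(72.9 + 50) = 0.186
|Γ|² = 0.0347
P_refl = |Γ|²·P_inc = 3.19 mW, P_del = (1 − |Γ|²)·P_inc = 88.6 mW

P_reflected ≈ 3.19 mW; P_delivered ≈ 88.6 mW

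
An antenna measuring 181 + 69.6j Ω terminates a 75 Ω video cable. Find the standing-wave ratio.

Γ = (Z_L − Z_0)/(Z_L + Z_0) = (106 + j69.6)/(256 + j69.6)
|Γ| = 127/265 = 0.478
VSWR = (1 + |Γ|)/(1 − |Γ|) = 1.48/0.522

VSWR ≈ 2.83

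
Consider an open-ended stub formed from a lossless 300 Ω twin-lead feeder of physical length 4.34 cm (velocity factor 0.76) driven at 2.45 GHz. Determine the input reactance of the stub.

λ = v/f = 0.76·c / 2.45 GHz = 0.0931 m
βl = 2π·l/λ = 2π × 0.466 = 168°
tan(βl) = -0.215
For an open-ended stub, Z_in = −jZ_0·cot(βl) = −jZ_0/tan(βl)

X_in ≈ 1400 Ω (inductive)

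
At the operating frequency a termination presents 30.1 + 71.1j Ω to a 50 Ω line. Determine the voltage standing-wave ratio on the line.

Γ = (Z_L − Z_0)/(Z_L + Z_0) = (-19.9 + j71.1)/(80.1 + j71.1)
|Γ| = 73.8/107 = 0.689
VSWR = (1 + |Γ|)/(1 − |Γ|) = 1.69/0.311

VSWR ≈ 5.44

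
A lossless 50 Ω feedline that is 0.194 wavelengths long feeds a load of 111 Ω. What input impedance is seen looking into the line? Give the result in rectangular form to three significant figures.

βl = 2π × 0.194 = 69.8°
tan(βl) = tan(69.8°) = 2.72
Z_in = Z_0·(Z_L + jZ_0·tanβl)/(Z_0 + jZ_L·tanβl)
     = 50·(111 + j136)/(50 + j302)

Z_in ≈ 24.9 − j14.2 Ω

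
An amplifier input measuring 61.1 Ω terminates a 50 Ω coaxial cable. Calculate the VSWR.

Γ = (61.1 − 50)/(61.1 + 50) = 0.0999
VSWR = (1 + 0.0999)/(1 − 0.0999)

VSWR ≈ 1.22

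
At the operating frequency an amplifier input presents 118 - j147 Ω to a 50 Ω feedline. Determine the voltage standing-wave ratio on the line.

Γ = (Z_L − Z_0)/(Z_L + Z_0) = (68 − j147)/(168 − j147)
|Γ| = 162/223 = 0.726
VSWR = (1 + |Γ|)/(1 − |Γ|) = 1.73/0.274

VSWR ≈ 6.29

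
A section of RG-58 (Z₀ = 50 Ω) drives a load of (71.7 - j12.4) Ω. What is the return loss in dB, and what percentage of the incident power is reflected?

Γ = (21.7 − j12.4)/(121.7 − j12.4), |Γ| = 0.204
RL = −20·log₁₀(0.204) = 13.8 dB
P_refl/P_inc = |Γ|² = 0.0417

RL ≈ 13.8 dB; 4.17% of incident power reflected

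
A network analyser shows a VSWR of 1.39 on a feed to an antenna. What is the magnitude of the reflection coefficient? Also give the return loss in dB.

|Γ| ≈ 0.163; return loss ≈ 15.7 dB

|Γ| = (S − 1)/(S + 1) = (1.39 − 1)/(1.39 + 1) = 0.39/2.39
RL = −20·log₁₀|Γ| = −20·log₁₀(0.163)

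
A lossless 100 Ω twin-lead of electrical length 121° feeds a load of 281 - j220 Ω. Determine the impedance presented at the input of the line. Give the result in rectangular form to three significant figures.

Z_in ≈ 36.6 + j80.9 Ω

tan(βl) = tan(121°) = -1.66
Z_in = Z_0·(Z_L + jZ_0·tanβl)/(Z_0 + jZ_L·tanβl)
     = 100·(281 − j386)/(-266 − j468)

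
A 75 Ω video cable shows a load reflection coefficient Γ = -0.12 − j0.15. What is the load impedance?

Z_L = Z_0·(1 + Γ)/(1 − Γ) = 75·(0.88 − j0.15)/(1.12 + j0.15)

Z_L ≈ 56.6 − j17.6 Ω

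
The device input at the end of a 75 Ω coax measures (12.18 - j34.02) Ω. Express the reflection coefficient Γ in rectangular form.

Γ = (Z_L − Z_0)/(Z_L + Z_0) = (-62.82 − j34.02)/(87.18 − j34.02)

Γ ≈ -0.493 − j0.583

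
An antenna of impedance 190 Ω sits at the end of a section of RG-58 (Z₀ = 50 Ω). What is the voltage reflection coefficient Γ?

Γ = (Z_L − Z_0)/(Z_L + Z_0) = (190 − 50)/(190 + 50) = 140/240

Γ = 0.583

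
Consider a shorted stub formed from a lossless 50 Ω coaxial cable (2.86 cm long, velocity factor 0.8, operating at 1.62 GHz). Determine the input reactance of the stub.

λ = v/f = 0.8·c / 1.62 GHz = 0.148 m
βl = 2π·l/λ = 2π × 0.193 = 69.5°
tan(βl) = 2.67
For a shorted stub, Z_in = jZ_0·tan(βl)

X_in ≈ 134 Ω (inductive)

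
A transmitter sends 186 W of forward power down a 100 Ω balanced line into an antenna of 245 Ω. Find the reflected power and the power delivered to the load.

Γ = (245 − 100)/(245 + 100) = 0.42
|Γ|² = 0.177
P_refl = |Γ|²·P_inc = 32.9 W, P_del = (1 − |Γ|²)·P_inc = 153 W

P_reflected ≈ 32.9 W; P_delivered ≈ 153 W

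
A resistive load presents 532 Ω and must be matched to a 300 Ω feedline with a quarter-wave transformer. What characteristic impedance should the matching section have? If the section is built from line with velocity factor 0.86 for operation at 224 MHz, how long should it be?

Z_qwt ≈ 399 Ω; length ≈ 28.8 cm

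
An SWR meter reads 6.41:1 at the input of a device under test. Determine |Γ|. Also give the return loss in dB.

|Γ| = (S − 1)/(S + 1) = (6.41 − 1)/(6.41 + 1) = 5.41/7.41
RL = −20·log₁₀|Γ| = −20·log₁₀(0.73)

|Γ| ≈ 0.73; return loss ≈ 2.73 dB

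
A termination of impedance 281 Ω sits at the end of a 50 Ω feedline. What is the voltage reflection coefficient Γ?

Γ = 0.698

Γ = (Z_L − Z_0)/(Z_L + Z_0) = (281 − 50)/(281 + 50) = 231/331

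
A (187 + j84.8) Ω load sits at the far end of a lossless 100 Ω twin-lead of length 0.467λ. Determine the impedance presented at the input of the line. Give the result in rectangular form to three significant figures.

βl = 2π × 0.467 = 168°
tan(βl) = tan(168°) = -0.21
Z_in = Z_0·(Z_L + jZ_0·tanβl)/(Z_0 + jZ_L·tanβl)
     = 100·(187 + j63.8)/(118 − j39.3)

Z_in ≈ 127 + j96.3 Ω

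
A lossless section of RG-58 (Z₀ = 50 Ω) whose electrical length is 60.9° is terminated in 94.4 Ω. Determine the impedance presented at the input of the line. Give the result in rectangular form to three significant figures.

tan(βl) = tan(60.9°) = 1.8
Z_in = Z_0·(Z_L + jZ_0·tanβl)/(Z_0 + jZ_L·tanβl)
     = 50·(94.4 + j89.8)/(50 + j170)

Z_in ≈ 31.9 − j18.4 Ω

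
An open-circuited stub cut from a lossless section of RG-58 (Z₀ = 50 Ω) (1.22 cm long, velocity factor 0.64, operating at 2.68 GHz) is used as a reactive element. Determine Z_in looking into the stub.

λ = v/f = 0.64·c / 2.68 GHz = 0.0716 m
βl = 2π·l/λ = 2π × 0.17 = 61.3°
tan(βl) = 1.83
For an open-circuited stub, Z_in = −jZ_0·cot(βl) = −jZ_0/tan(βl)

Z_in ≈ −j27.4 Ω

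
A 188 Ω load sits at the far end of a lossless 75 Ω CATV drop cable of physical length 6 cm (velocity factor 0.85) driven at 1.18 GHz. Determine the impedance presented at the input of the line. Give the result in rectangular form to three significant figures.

Z_in ≈ 30.7 + j11 Ω

λ = v/f = 0.85·c / 1.18 GHz = 0.216 m
βl = 2π·l/λ = 2π × 0.278 = 100°
tan(βl) = tan(100°) = -5.7
Z_in = Z_0·(Z_L + jZ_0·tanβl)/(Z_0 + jZ_L·tanβl)
     = 75·(188 − j427)/(75 − j1070)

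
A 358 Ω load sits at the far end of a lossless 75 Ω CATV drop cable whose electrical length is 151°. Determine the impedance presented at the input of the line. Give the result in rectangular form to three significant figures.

Z_in ≈ 58.5 + j113 Ω

tan(βl) = tan(151°) = -0.554
Z_in = Z_0·(Z_L + jZ_0·tanβl)/(Z_0 + jZ_L·tanβl)
     = 75·(358 − j41.6)/(75 − j198)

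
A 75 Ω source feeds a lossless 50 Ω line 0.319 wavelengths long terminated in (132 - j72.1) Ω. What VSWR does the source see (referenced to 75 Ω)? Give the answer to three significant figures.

VSWR ≈ 4.37

βl = 2π × 0.319 = 115°
tan(βl) = -2.16
Z_in = Z_0·(Z_L + jZ_0·tanβl)/(Z_0 + jZ_L·tanβl) = 20.2 + j30.6 Ω
Γ_s = (Z_in − Z_s)/(Z_in + Z_s) = (-54.8 + j30.6)/(95.2 + j30.6), |Γ_s| = 0.628
VSWR = (1 + |Γ_s|)/(1 − |Γ_s|)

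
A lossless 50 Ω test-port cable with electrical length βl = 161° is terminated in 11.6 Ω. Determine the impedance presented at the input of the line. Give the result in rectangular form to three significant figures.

Z_in ≈ 12.9 − j16.2 Ω

tan(βl) = tan(161°) = -0.344
Z_in = Z_0·(Z_L + jZ_0·tanβl)/(Z_0 + jZ_L·tanβl)
     = 50·(11.6 − j17.2)/(50 − j3.99)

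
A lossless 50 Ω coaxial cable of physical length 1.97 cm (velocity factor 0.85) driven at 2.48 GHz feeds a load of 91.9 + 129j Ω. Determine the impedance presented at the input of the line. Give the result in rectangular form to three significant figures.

Z_in ≈ 12.9 − j34.6 Ω

λ = v/f = 0.85·c / 2.48 GHz = 0.103 m
βl = 2π·l/λ = 2π × 0.192 = 69°
tan(βl) = tan(69°) = 2.6
Z_in = Z_0·(Z_L + jZ_0·tanβl)/(Z_0 + jZ_L·tanβl)
     = 50·(91.9 + j259)/(-286 + j239)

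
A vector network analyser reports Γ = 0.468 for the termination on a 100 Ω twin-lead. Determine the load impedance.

Z_L = Z_0·(1 + Γ)/(1 − Γ) = 100·(1.47)/(0.532)

Z_L ≈ 276 Ω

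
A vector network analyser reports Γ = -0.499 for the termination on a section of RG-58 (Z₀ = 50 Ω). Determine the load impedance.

Z_L = Z_0·(1 + Γ)/(1 − Γ) = 50·(0.501)/(1.5)

Z_L ≈ 16.7 Ω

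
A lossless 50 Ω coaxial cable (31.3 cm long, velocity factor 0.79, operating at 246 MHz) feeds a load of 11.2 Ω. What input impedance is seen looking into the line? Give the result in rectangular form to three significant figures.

Z_in ≈ 45.6 − j78.2 Ω

λ = v/f = 0.79·c / 246 MHz = 0.963 m
βl = 2π·l/λ = 2π × 0.325 = 117°
tan(βl) = tan(117°) = -1.97
Z_in = Z_0·(Z_L + jZ_0·tanβl)/(Z_0 + jZ_L·tanβl)
     = 50·(11.2 − j98.3)/(50 − j22)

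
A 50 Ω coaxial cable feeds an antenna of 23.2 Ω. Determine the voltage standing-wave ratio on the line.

VSWR ≈ 2.16

For a purely resistive load, VSWR = R_L/Z_0 or Z_0/R_L (whichever > 1) = 50/23.2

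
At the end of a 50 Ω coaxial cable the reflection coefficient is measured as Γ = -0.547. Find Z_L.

Z_L = Z_0·(1 + Γ)/(1 − Γ) = 50·(0.453)/(1.55)

Z_L ≈ 14.6 Ω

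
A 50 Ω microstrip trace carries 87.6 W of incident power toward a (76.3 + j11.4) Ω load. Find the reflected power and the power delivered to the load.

P_reflected ≈ 4.48 W; P_delivered ≈ 83.1 W

|Γ| = |(26.3 + j11.4)/(126.3 + j11.4)| = 0.226
|Γ|² = 0.0511
P_refl = |Γ|²·P_inc = 4.48 W, P_del = (1 − |Γ|²)·P_inc = 83.1 W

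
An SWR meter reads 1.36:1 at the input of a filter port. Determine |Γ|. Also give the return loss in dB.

|Γ| = (S − 1)/(S + 1) = (1.36 − 1)/(1.36 + 1) = 0.36/2.36
RL = −20·log₁₀|Γ| = −20·log₁₀(0.153)

|Γ| ≈ 0.153; return loss ≈ 16.3 dB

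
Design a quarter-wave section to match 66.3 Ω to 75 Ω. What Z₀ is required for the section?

Z_qwt = √(Z_0·R_L) = √(75 × 66.3) = √4972

Z_qwt ≈ 70.5 Ω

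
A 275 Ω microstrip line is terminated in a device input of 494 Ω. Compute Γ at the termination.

Γ = (Z_L − Z_0)/(Z_L + Z_0) = (494 − 275)/(494 + 275) = 219/769

Γ = 0.285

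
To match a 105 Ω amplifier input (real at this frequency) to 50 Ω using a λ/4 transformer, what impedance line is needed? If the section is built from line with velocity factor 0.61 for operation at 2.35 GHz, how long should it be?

Z_qwt ≈ 72.5 Ω; length ≈ 1.95 cm

Z_qwt = √(Z_0·R_L) = √(50 × 105) = √5250
λ = 0.61·c/f = 0.0779 m, so l = λ/4 = 0.0195 m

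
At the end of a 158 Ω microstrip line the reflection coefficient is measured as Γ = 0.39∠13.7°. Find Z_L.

Z_L ≈ 340 + j74 Ω

Z_L = Z_0·(1 + Γ)/(1 − Γ) = 158·(1.38 + j0.0924)/(0.621 − j0.0924)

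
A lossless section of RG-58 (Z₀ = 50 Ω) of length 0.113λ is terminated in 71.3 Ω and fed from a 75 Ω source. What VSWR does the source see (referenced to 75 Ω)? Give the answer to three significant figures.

VSWR ≈ 1.65

βl = 2π × 0.113 = 40.7°
tan(βl) = 0.86
Z_in = Z_0·(Z_L + jZ_0·tanβl)/(Z_0 + jZ_L·tanβl) = 49.5 − j17.7 Ω
Γ_s = (Z_in − Z_s)/(Z_in + Z_s) = (-25.5 − j17.7)/(125 − j17.7), |Γ_s| = 0.247
VSWR = (1 + |Γ_s|)/(1 − |Γ_s|)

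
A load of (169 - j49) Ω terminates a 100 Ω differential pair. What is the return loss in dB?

RL ≈ 10.2 dB

Γ = (69 − j49)/(269 − j49), |Γ| = 0.31
RL = −20·log₁₀|Γ| = −20·log₁₀(0.31)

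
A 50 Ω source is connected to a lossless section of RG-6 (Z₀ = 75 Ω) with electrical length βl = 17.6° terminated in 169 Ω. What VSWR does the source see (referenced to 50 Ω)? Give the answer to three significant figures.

VSWR ≈ 3.23

tan(βl) = 0.317
Z_in = Z_0·(Z_L + jZ_0·tanβl)/(Z_0 + jZ_L·tanβl) = 123 − j64.2 Ω
Γ_s = (Z_in − Z_s)/(Z_in + Z_s) = (73.1 − j64.2)/(173 − j64.2), |Γ_s| = 0.527
VSWR = (1 + |Γ_s|)/(1 − |Γ_s|)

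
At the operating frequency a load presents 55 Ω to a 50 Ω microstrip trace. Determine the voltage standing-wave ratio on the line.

VSWR ≈ 1.1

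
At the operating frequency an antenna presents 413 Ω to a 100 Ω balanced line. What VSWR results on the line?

VSWR ≈ 4.13

Γ = (413 − 100)/(413 + 100) = 0.61
VSWR = (1 + 0.61)/(1 − 0.61)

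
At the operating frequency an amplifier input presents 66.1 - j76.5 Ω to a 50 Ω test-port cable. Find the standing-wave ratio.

VSWR ≈ 3.57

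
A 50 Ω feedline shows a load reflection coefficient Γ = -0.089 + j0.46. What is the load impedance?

Z_L ≈ 27.9 + j32.9 Ω

Z_L = Z_0·(1 + Γ)/(1 − Γ) = 50·(0.911 + j0.46)/(1.09 − j0.46)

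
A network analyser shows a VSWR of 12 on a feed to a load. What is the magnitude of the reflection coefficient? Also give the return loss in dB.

|Γ| ≈ 0.846; return loss ≈ 1.45 dB

|Γ| = (S − 1)/(S + 1) = (12 − 1)/(12 + 1) = 11/13
RL = −20·log₁₀|Γ| = −20·log₁₀(0.846)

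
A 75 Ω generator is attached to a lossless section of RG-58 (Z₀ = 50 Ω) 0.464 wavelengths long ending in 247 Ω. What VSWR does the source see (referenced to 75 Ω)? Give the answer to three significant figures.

VSWR ≈ 3.51

βl = 2π × 0.464 = 167°
tan(βl) = -0.23
Z_in = Z_0·(Z_L + jZ_0·tanβl)/(Z_0 + jZ_L·tanβl) = 113 + j117 Ω
Γ_s = (Z_in − Z_s)/(Z_in + Z_s) = (38.5 + j117)/(188 + j117), |Γ_s| = 0.557
VSWR = (1 + |Γ_s|)/(1 − |Γ_s|)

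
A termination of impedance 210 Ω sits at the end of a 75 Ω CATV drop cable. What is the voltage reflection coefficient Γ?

Γ = 0.474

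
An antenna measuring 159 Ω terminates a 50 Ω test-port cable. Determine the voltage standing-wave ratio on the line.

Γ = (159 − 50)/(159 + 50) = 0.522
VSWR = (1 + 0.522)/(1 − 0.522)

VSWR ≈ 3.18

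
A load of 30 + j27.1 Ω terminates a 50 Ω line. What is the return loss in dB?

RL ≈ 7.99 dB

Γ = (-20 + j27.1)/(80 + j27.1), |Γ| = 0.399
RL = −20·log₁₀|Γ| = −20·log₁₀(0.399)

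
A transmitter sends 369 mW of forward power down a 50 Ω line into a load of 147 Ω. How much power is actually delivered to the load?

Γ = (147 − 50)/(147 + 50) = 0.492
|Γ|² = 0.242
P_refl = |Γ|²·P_inc = 89.5 mW, P_del = (1 − |Γ|²)·P_inc = 280 mW

P_delivered ≈ 280 mW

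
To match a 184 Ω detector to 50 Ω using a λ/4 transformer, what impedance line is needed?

Z_qwt ≈ 95.9 Ω

Z_qwt = √(Z_0·R_L) = √(50 × 184) = √9200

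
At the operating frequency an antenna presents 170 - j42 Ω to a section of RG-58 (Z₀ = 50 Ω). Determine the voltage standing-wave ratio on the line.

Γ = (Z_L − Z_0)/(Z_L + Z_0) = (120 − j42)/(220 − j42)
|Γ| = 127/224 = 0.568
VSWR = (1 + |Γ|)/(1 − |Γ|) = 1.57/0.432

VSWR ≈ 3.63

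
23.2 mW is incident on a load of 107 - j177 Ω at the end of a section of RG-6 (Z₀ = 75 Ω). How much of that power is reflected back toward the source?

P_reflected ≈ 11.6 mW

|Γ| = |(32 − j177)/(182 − j177)| = 0.708
|Γ|² = 0.502
P_refl = |Γ|²·P_inc = 11.6 mW, P_del = (1 − |Γ|²)·P_inc = 11.6 mW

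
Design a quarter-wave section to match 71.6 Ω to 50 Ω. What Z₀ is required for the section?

Z_qwt ≈ 59.8 Ω

Z_qwt = √(Z_0·R_L) = √(50 × 71.6) = √3580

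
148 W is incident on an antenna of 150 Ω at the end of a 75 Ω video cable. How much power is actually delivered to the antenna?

P_delivered ≈ 132 W

Γ = (150 − 75)/(150 + 75) = 0.333
|Γ|² = 0.111
P_refl = |Γ|²·P_inc = 16.4 W, P_del = (1 − |Γ|²)·P_inc = 132 W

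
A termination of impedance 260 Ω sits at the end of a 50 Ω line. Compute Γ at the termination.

Γ = (Z_L − Z_0)/(Z_L + Z_0) = (260 − 50)/(260 + 50) = 210/310

Γ = 0.677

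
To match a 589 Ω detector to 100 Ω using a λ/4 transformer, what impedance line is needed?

Z_qwt = √(Z_0·R_L) = √(100 × 589) = √58900

Z_qwt ≈ 243 Ω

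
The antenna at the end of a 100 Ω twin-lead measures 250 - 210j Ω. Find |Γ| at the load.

|Γ| ≈ 0.632

Γ = (Z_L − Z_0)/(Z_L + Z_0) = (150 − j210)/(350 − j210)
|Γ| = 258/408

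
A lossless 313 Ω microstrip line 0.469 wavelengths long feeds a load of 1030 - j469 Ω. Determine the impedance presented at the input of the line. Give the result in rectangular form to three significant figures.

Z_in ≈ 1170 + j321 Ω

βl = 2π × 0.469 = 169°
tan(βl) = tan(169°) = -0.197
Z_in = Z_0·(Z_L + jZ_0·tanβl)/(Z_0 + jZ_L·tanβl)
     = 313·(1030 − j531)/(220 − j203)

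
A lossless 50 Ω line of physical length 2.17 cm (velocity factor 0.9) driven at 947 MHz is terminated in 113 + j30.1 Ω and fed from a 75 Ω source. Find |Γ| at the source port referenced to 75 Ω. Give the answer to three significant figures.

|Γ| ≈ 0.316

λ = v/f = 0.9·c / 947 MHz = 0.285 m
βl = 2π·l/λ = 2π × 0.0761 = 27.4°
tan(βl) = 0.518
Z_in = Z_0·(Z_L + jZ_0·tanβl)/(Z_0 + jZ_L·tanβl) = 77.7 − j50.8 Ω
Γ_s = (Z_in − Z_s)/(Z_in + Z_s) = (2.68 − j50.8)/(153 − j50.8), |Γ_s| = 0.316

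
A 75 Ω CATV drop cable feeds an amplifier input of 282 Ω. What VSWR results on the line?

VSWR ≈ 3.76

Γ = (282 − 75)/(282 + 75) = 0.58
VSWR = (1 + 0.58)/(1 − 0.58)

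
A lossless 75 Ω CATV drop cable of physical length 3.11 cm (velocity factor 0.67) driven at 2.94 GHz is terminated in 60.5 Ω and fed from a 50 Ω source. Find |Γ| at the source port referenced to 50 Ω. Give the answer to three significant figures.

|Γ| ≈ 0.126

λ = v/f = 0.67·c / 2.94 GHz = 0.0684 m
βl = 2π·l/λ = 2π × 0.455 = 164°
tan(βl) = -0.291
Z_in = Z_0·(Z_L + jZ_0·tanβl)/(Z_0 + jZ_L·tanβl) = 62.2 − j7.23 Ω
Γ_s = (Z_in − Z_s)/(Z_in + Z_s) = (12.2 − j7.23)/(112 − j7.23), |Γ_s| = 0.126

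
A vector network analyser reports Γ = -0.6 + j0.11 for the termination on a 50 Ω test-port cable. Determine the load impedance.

Z_L = Z_0·(1 + Γ)/(1 − Γ) = 50·(0.4 + j0.11)/(1.6 − j0.11)

Z_L ≈ 12.2 + j4.28 Ω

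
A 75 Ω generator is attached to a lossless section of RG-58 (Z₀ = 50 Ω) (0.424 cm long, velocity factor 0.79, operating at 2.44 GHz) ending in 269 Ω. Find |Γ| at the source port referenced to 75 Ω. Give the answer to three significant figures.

|Γ| ≈ 0.594

λ = v/f = 0.79·c / 2.44 GHz = 0.0971 m
βl = 2π·l/λ = 2π × 0.0437 = 15.7°
tan(βl) = 0.281
Z_in = Z_0·(Z_L + jZ_0·tanβl)/(Z_0 + jZ_L·tanβl) = 88.2 − j119 Ω
Γ_s = (Z_in − Z_s)/(Z_in + Z_s) = (13.2 − j119)/(163 − j119), |Γ_s| = 0.594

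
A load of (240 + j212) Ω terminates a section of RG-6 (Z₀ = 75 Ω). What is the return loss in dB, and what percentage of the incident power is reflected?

Γ = (165 + j212)/(315 + j212), |Γ| = 0.708
RL = −20·log₁₀(0.708) = 3.01 dB
P_refl/P_inc = |Γ|² = 0.501

RL ≈ 3.01 dB; 50.1% of incident power reflected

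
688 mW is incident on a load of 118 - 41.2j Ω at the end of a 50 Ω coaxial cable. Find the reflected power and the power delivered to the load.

P_reflected ≈ 145 mW; P_delivered ≈ 543 mW

|Γ| = |(68 − j41.2)/(168 − j41.2)| = 0.46
|Γ|² = 0.211
P_refl = |Γ|²·P_inc = 145 mW, P_del = (1 − |Γ|²)·P_inc = 543 mW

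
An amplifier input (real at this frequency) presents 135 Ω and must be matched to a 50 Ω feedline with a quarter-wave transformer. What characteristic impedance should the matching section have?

Z_qwt = √(Z_0·R_L) = √(50 × 135) = √6750

Z_qwt ≈ 82.2 Ω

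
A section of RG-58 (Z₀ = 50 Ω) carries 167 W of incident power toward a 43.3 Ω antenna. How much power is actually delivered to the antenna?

Γ = (43.3 − 50)/(43.3 + 50) = -0.0718
|Γ|² = 0.00516
P_refl = |Γ|²·P_inc = 0.861 W, P_del = (1 − |Γ|²)·P_inc = 166 W

P_delivered ≈ 166 W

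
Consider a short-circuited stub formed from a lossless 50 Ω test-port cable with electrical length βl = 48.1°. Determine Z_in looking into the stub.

Z_in ≈ +j55.7 Ω

tan(βl) = 1.11
For a short-circuited stub, Z_in = jZ_0·tan(βl)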